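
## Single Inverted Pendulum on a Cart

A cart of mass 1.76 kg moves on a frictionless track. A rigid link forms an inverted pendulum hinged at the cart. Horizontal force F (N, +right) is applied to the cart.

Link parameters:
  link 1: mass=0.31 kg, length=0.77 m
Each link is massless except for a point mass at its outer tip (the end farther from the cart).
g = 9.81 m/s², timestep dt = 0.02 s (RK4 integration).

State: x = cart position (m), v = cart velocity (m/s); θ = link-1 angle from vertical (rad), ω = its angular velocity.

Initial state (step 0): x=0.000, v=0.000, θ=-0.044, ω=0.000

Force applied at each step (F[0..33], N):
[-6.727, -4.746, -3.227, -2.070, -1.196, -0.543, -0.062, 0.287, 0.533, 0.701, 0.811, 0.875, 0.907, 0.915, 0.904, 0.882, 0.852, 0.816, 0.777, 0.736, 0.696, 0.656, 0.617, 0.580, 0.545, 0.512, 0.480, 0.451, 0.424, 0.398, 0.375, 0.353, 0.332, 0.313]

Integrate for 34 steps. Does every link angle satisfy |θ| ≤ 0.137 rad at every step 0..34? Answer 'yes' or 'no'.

Answer: yes

Derivation:
apply F[0]=-6.727 → step 1: x=-0.001, v=-0.075, θ=-0.043, ω=0.086
apply F[1]=-4.746 → step 2: x=-0.003, v=-0.127, θ=-0.041, ω=0.143
apply F[2]=-3.227 → step 3: x=-0.006, v=-0.163, θ=-0.038, ω=0.179
apply F[3]=-2.070 → step 4: x=-0.009, v=-0.185, θ=-0.034, ω=0.199
apply F[4]=-1.196 → step 5: x=-0.013, v=-0.197, θ=-0.030, ω=0.207
apply F[5]=-0.543 → step 6: x=-0.017, v=-0.203, θ=-0.026, ω=0.207
apply F[6]=-0.062 → step 7: x=-0.021, v=-0.203, θ=-0.022, ω=0.201
apply F[7]=+0.287 → step 8: x=-0.025, v=-0.199, θ=-0.018, ω=0.191
apply F[8]=+0.533 → step 9: x=-0.029, v=-0.192, θ=-0.014, ω=0.178
apply F[9]=+0.701 → step 10: x=-0.033, v=-0.184, θ=-0.011, ω=0.164
apply F[10]=+0.811 → step 11: x=-0.036, v=-0.174, θ=-0.007, ω=0.149
apply F[11]=+0.875 → step 12: x=-0.040, v=-0.164, θ=-0.005, ω=0.135
apply F[12]=+0.907 → step 13: x=-0.043, v=-0.154, θ=-0.002, ω=0.120
apply F[13]=+0.915 → step 14: x=-0.046, v=-0.143, θ=0.000, ω=0.106
apply F[14]=+0.904 → step 15: x=-0.049, v=-0.133, θ=0.002, ω=0.094
apply F[15]=+0.882 → step 16: x=-0.051, v=-0.123, θ=0.004, ω=0.081
apply F[16]=+0.852 → step 17: x=-0.053, v=-0.113, θ=0.005, ω=0.070
apply F[17]=+0.816 → step 18: x=-0.056, v=-0.104, θ=0.007, ω=0.060
apply F[18]=+0.777 → step 19: x=-0.058, v=-0.096, θ=0.008, ω=0.051
apply F[19]=+0.736 → step 20: x=-0.059, v=-0.088, θ=0.009, ω=0.042
apply F[20]=+0.696 → step 21: x=-0.061, v=-0.080, θ=0.010, ω=0.035
apply F[21]=+0.656 → step 22: x=-0.063, v=-0.073, θ=0.010, ω=0.028
apply F[22]=+0.617 → step 23: x=-0.064, v=-0.066, θ=0.011, ω=0.022
apply F[23]=+0.580 → step 24: x=-0.065, v=-0.060, θ=0.011, ω=0.017
apply F[24]=+0.545 → step 25: x=-0.067, v=-0.054, θ=0.011, ω=0.012
apply F[25]=+0.512 → step 26: x=-0.068, v=-0.049, θ=0.012, ω=0.008
apply F[26]=+0.480 → step 27: x=-0.068, v=-0.044, θ=0.012, ω=0.005
apply F[27]=+0.451 → step 28: x=-0.069, v=-0.039, θ=0.012, ω=0.002
apply F[28]=+0.424 → step 29: x=-0.070, v=-0.035, θ=0.012, ω=-0.001
apply F[29]=+0.398 → step 30: x=-0.071, v=-0.031, θ=0.012, ω=-0.003
apply F[30]=+0.375 → step 31: x=-0.071, v=-0.027, θ=0.012, ω=-0.005
apply F[31]=+0.353 → step 32: x=-0.072, v=-0.023, θ=0.012, ω=-0.007
apply F[32]=+0.332 → step 33: x=-0.072, v=-0.020, θ=0.011, ω=-0.009
apply F[33]=+0.313 → step 34: x=-0.073, v=-0.017, θ=0.011, ω=-0.010
Max |angle| over trajectory = 0.044 rad; bound = 0.137 → within bound.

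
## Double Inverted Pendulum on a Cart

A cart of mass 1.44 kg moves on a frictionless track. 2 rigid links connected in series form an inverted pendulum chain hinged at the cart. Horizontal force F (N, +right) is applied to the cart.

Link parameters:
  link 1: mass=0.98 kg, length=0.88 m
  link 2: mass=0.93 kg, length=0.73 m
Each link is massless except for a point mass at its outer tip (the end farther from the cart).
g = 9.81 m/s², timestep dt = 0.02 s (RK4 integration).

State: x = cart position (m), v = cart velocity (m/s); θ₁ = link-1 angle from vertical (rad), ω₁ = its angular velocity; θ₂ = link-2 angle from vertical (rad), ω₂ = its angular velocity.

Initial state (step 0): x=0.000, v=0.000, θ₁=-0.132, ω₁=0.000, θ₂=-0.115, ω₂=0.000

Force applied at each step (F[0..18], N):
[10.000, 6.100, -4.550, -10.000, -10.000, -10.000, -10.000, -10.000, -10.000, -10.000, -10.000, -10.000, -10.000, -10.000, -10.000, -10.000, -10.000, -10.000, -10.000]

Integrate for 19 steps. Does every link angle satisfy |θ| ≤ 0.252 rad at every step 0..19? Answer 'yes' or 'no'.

apply F[0]=+10.000 → step 1: x=0.002, v=0.169, θ₁=-0.134, ω₁=-0.223, θ₂=-0.115, ω₂=0.008
apply F[1]=+6.100 → step 2: x=0.006, v=0.286, θ₁=-0.140, ω₁=-0.389, θ₂=-0.115, ω₂=0.019
apply F[2]=-4.550 → step 3: x=0.012, v=0.260, θ₁=-0.148, ω₁=-0.398, θ₂=-0.114, ω₂=0.034
apply F[3]=-10.000 → step 4: x=0.016, v=0.162, θ₁=-0.156, ω₁=-0.331, θ₂=-0.113, ω₂=0.055
apply F[4]=-10.000 → step 5: x=0.018, v=0.067, θ₁=-0.161, ω₁=-0.269, θ₂=-0.112, ω₂=0.081
apply F[5]=-10.000 → step 6: x=0.019, v=-0.027, θ₁=-0.166, ω₁=-0.212, θ₂=-0.110, ω₂=0.110
apply F[6]=-10.000 → step 7: x=0.017, v=-0.120, θ₁=-0.170, ω₁=-0.159, θ₂=-0.107, ω₂=0.143
apply F[7]=-10.000 → step 8: x=0.014, v=-0.212, θ₁=-0.173, ω₁=-0.108, θ₂=-0.104, ω₂=0.179
apply F[8]=-10.000 → step 9: x=0.009, v=-0.303, θ₁=-0.174, ω₁=-0.061, θ₂=-0.100, ω₂=0.219
apply F[9]=-10.000 → step 10: x=0.002, v=-0.394, θ₁=-0.175, ω₁=-0.015, θ₂=-0.096, ω₂=0.261
apply F[10]=-10.000 → step 11: x=-0.007, v=-0.485, θ₁=-0.175, ω₁=0.030, θ₂=-0.090, ω₂=0.307
apply F[11]=-10.000 → step 12: x=-0.018, v=-0.577, θ₁=-0.174, ω₁=0.074, θ₂=-0.083, ω₂=0.355
apply F[12]=-10.000 → step 13: x=-0.030, v=-0.668, θ₁=-0.172, ω₁=0.118, θ₂=-0.076, ω₂=0.406
apply F[13]=-10.000 → step 14: x=-0.045, v=-0.761, θ₁=-0.169, ω₁=0.162, θ₂=-0.067, ω₂=0.461
apply F[14]=-10.000 → step 15: x=-0.061, v=-0.855, θ₁=-0.166, ω₁=0.207, θ₂=-0.057, ω₂=0.518
apply F[15]=-10.000 → step 16: x=-0.079, v=-0.950, θ₁=-0.161, ω₁=0.253, θ₂=-0.046, ω₂=0.579
apply F[16]=-10.000 → step 17: x=-0.099, v=-1.046, θ₁=-0.155, ω₁=0.301, θ₂=-0.034, ω₂=0.642
apply F[17]=-10.000 → step 18: x=-0.121, v=-1.145, θ₁=-0.149, ω₁=0.352, θ₂=-0.020, ω₂=0.709
apply F[18]=-10.000 → step 19: x=-0.144, v=-1.246, θ₁=-0.141, ω₁=0.406, θ₂=-0.006, ω₂=0.779
Max |angle| over trajectory = 0.175 rad; bound = 0.252 → within bound.

Answer: yes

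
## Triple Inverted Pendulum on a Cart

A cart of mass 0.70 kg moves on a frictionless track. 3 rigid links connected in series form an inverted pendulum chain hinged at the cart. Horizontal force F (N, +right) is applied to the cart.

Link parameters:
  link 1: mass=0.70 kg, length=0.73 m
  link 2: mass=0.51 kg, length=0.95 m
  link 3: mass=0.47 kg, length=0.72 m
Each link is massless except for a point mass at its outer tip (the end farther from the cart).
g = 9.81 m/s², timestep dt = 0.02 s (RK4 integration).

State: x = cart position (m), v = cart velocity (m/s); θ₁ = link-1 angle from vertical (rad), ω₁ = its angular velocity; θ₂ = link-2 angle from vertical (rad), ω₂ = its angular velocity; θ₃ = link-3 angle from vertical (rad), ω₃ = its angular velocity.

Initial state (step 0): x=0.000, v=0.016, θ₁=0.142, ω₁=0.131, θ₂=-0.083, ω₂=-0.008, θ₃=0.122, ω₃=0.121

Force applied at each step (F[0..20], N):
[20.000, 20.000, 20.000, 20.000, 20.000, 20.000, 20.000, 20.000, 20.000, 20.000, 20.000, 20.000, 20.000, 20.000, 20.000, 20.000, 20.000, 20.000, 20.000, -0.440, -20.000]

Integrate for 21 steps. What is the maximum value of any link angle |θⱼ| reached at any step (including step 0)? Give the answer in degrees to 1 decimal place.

apply F[0]=+20.000 → step 1: x=0.005, v=0.506, θ₁=0.139, ω₁=-0.397, θ₂=-0.085, ω₂=-0.189, θ₃=0.126, ω₃=0.248
apply F[1]=+20.000 → step 2: x=0.020, v=1.003, θ₁=0.126, ω₁=-0.943, θ₂=-0.090, ω₂=-0.362, θ₃=0.132, ω₃=0.374
apply F[2]=+20.000 → step 3: x=0.045, v=1.517, θ₁=0.101, ω₁=-1.532, θ₂=-0.099, ω₂=-0.515, θ₃=0.141, ω₃=0.496
apply F[3]=+20.000 → step 4: x=0.081, v=2.054, θ₁=0.064, ω₁=-2.184, θ₂=-0.111, ω₂=-0.633, θ₃=0.152, ω₃=0.602
apply F[4]=+20.000 → step 5: x=0.128, v=2.614, θ₁=0.013, ω₁=-2.909, θ₂=-0.124, ω₂=-0.702, θ₃=0.164, ω₃=0.674
apply F[5]=+20.000 → step 6: x=0.186, v=3.184, θ₁=-0.052, ω₁=-3.692, θ₂=-0.139, ω₂=-0.710, θ₃=0.178, ω₃=0.683
apply F[6]=+20.000 → step 7: x=0.255, v=3.732, θ₁=-0.134, ω₁=-4.472, θ₂=-0.152, ω₂=-0.667, θ₃=0.191, ω₃=0.596
apply F[7]=+20.000 → step 8: x=0.335, v=4.205, θ₁=-0.231, ω₁=-5.147, θ₂=-0.165, ω₂=-0.613, θ₃=0.201, ω₃=0.394
apply F[8]=+20.000 → step 9: x=0.422, v=4.563, θ₁=-0.339, ω₁=-5.629, θ₂=-0.177, ω₂=-0.604, θ₃=0.206, ω₃=0.100
apply F[9]=+20.000 → step 10: x=0.516, v=4.805, θ₁=-0.454, ω₁=-5.903, θ₂=-0.190, ω₂=-0.680, θ₃=0.205, ω₃=-0.237
apply F[10]=+20.000 → step 11: x=0.614, v=4.956, θ₁=-0.574, ω₁=-6.022, θ₂=-0.205, ω₂=-0.848, θ₃=0.197, ω₃=-0.573
apply F[11]=+20.000 → step 12: x=0.714, v=5.047, θ₁=-0.695, ω₁=-6.048, θ₂=-0.224, ω₂=-1.089, θ₃=0.182, ω₃=-0.888
apply F[12]=+20.000 → step 13: x=0.816, v=5.101, θ₁=-0.815, ω₁=-6.027, θ₂=-0.249, ω₂=-1.384, θ₃=0.162, ω₃=-1.177
apply F[13]=+20.000 → step 14: x=0.918, v=5.128, θ₁=-0.936, ω₁=-5.983, θ₂=-0.280, ω₂=-1.718, θ₃=0.135, ω₃=-1.444
apply F[14]=+20.000 → step 15: x=1.021, v=5.138, θ₁=-1.055, ω₁=-5.927, θ₂=-0.318, ω₂=-2.079, θ₃=0.104, ω₃=-1.698
apply F[15]=+20.000 → step 16: x=1.123, v=5.133, θ₁=-1.173, ω₁=-5.862, θ₂=-0.363, ω₂=-2.459, θ₃=0.067, ω₃=-1.948
apply F[16]=+20.000 → step 17: x=1.226, v=5.116, θ₁=-1.289, ω₁=-5.786, θ₂=-0.416, ω₂=-2.852, θ₃=0.026, ω₃=-2.201
apply F[17]=+20.000 → step 18: x=1.328, v=5.090, θ₁=-1.404, ω₁=-5.695, θ₂=-0.477, ω₂=-3.253, θ₃=-0.021, ω₃=-2.468
apply F[18]=+20.000 → step 19: x=1.429, v=5.059, θ₁=-1.517, ω₁=-5.581, θ₂=-0.546, ω₂=-3.657, θ₃=-0.073, ω₃=-2.756
apply F[19]=-0.440 → step 20: x=1.528, v=4.755, θ₁=-1.628, ω₁=-5.558, θ₂=-0.621, ω₂=-3.812, θ₃=-0.130, ω₃=-2.982
apply F[20]=-20.000 → step 21: x=1.617, v=4.180, θ₁=-1.741, ω₁=-5.707, θ₂=-0.697, ω₂=-3.732, θ₃=-0.192, ω₃=-3.143
Max |angle| over trajectory = 1.741 rad = 99.7°.

Answer: 99.7°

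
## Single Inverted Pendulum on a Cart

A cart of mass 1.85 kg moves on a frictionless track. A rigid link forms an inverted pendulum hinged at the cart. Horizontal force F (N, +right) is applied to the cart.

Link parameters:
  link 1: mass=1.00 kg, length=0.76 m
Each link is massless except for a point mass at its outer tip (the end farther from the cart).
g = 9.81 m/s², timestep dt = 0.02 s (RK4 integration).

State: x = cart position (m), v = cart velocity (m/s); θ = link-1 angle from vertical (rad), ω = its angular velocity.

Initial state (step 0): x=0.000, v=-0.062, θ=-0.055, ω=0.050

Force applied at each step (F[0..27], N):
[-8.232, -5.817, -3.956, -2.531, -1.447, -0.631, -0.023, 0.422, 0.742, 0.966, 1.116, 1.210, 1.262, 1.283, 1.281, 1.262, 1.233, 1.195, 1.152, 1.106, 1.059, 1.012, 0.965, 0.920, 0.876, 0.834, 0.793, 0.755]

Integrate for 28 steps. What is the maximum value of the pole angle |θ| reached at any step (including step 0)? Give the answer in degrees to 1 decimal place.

Answer: 3.2°

Derivation:
apply F[0]=-8.232 → step 1: x=-0.002, v=-0.145, θ=-0.053, ω=0.145
apply F[1]=-5.817 → step 2: x=-0.006, v=-0.203, θ=-0.050, ω=0.207
apply F[2]=-3.956 → step 3: x=-0.010, v=-0.240, θ=-0.045, ω=0.245
apply F[3]=-2.531 → step 4: x=-0.015, v=-0.263, θ=-0.040, ω=0.264
apply F[4]=-1.447 → step 5: x=-0.020, v=-0.275, θ=-0.035, ω=0.270
apply F[5]=-0.631 → step 6: x=-0.026, v=-0.278, θ=-0.029, ω=0.266
apply F[6]=-0.023 → step 7: x=-0.031, v=-0.276, θ=-0.024, ω=0.256
apply F[7]=+0.422 → step 8: x=-0.037, v=-0.269, θ=-0.019, ω=0.241
apply F[8]=+0.742 → step 9: x=-0.042, v=-0.259, θ=-0.014, ω=0.224
apply F[9]=+0.966 → step 10: x=-0.047, v=-0.247, θ=-0.010, ω=0.205
apply F[10]=+1.116 → step 11: x=-0.052, v=-0.234, θ=-0.006, ω=0.186
apply F[11]=+1.210 → step 12: x=-0.057, v=-0.221, θ=-0.003, ω=0.167
apply F[12]=+1.262 → step 13: x=-0.061, v=-0.207, θ=0.000, ω=0.149
apply F[13]=+1.283 → step 14: x=-0.065, v=-0.193, θ=0.003, ω=0.131
apply F[14]=+1.281 → step 15: x=-0.069, v=-0.180, θ=0.006, ω=0.115
apply F[15]=+1.262 → step 16: x=-0.072, v=-0.167, θ=0.008, ω=0.100
apply F[16]=+1.233 → step 17: x=-0.075, v=-0.155, θ=0.010, ω=0.086
apply F[17]=+1.195 → step 18: x=-0.078, v=-0.143, θ=0.011, ω=0.073
apply F[18]=+1.152 → step 19: x=-0.081, v=-0.132, θ=0.013, ω=0.061
apply F[19]=+1.106 → step 20: x=-0.084, v=-0.121, θ=0.014, ω=0.051
apply F[20]=+1.059 → step 21: x=-0.086, v=-0.111, θ=0.015, ω=0.042
apply F[21]=+1.012 → step 22: x=-0.088, v=-0.102, θ=0.015, ω=0.033
apply F[22]=+0.965 → step 23: x=-0.090, v=-0.093, θ=0.016, ω=0.026
apply F[23]=+0.920 → step 24: x=-0.092, v=-0.085, θ=0.016, ω=0.019
apply F[24]=+0.876 → step 25: x=-0.093, v=-0.077, θ=0.017, ω=0.013
apply F[25]=+0.834 → step 26: x=-0.095, v=-0.070, θ=0.017, ω=0.008
apply F[26]=+0.793 → step 27: x=-0.096, v=-0.063, θ=0.017, ω=0.004
apply F[27]=+0.755 → step 28: x=-0.097, v=-0.057, θ=0.017, ω=-0.000
Max |angle| over trajectory = 0.055 rad = 3.2°.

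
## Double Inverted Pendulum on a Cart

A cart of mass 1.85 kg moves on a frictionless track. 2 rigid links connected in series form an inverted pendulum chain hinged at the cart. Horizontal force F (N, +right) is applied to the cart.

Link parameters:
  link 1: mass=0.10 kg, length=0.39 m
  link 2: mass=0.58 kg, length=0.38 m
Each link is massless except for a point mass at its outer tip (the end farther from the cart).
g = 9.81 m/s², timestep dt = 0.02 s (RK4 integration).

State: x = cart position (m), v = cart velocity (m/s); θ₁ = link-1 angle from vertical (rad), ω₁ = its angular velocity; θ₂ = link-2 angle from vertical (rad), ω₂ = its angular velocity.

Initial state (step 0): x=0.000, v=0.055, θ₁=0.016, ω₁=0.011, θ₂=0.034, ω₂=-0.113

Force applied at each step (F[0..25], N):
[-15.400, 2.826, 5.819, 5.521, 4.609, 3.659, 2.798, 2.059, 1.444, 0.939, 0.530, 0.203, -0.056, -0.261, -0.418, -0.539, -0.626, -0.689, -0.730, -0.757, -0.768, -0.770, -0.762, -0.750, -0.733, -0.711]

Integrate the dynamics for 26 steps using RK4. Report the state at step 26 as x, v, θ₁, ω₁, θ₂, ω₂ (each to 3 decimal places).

apply F[0]=-15.400 → step 1: x=-0.001, v=-0.113, θ₁=0.020, ω₁=0.405, θ₂=0.032, ω₂=-0.059
apply F[1]=+2.826 → step 2: x=-0.003, v=-0.084, θ₁=0.027, ω₁=0.320, θ₂=0.031, ω₂=-0.031
apply F[2]=+5.819 → step 3: x=-0.004, v=-0.023, θ₁=0.032, ω₁=0.176, θ₂=0.031, ω₂=-0.027
apply F[3]=+5.521 → step 4: x=-0.004, v=0.034, θ₁=0.035, ω₁=0.055, θ₂=0.030, ω₂=-0.038
apply F[4]=+4.609 → step 5: x=-0.002, v=0.081, θ₁=0.035, ω₁=-0.034, θ₂=0.029, ω₂=-0.055
apply F[5]=+3.659 → step 6: x=-0.000, v=0.118, θ₁=0.033, ω₁=-0.096, θ₂=0.028, ω₂=-0.074
apply F[6]=+2.798 → step 7: x=0.002, v=0.146, θ₁=0.031, ω₁=-0.137, θ₂=0.026, ω₂=-0.092
apply F[7]=+2.059 → step 8: x=0.005, v=0.166, θ₁=0.028, ω₁=-0.161, θ₂=0.024, ω₂=-0.107
apply F[8]=+1.444 → step 9: x=0.009, v=0.180, θ₁=0.025, ω₁=-0.173, θ₂=0.022, ω₂=-0.118
apply F[9]=+0.939 → step 10: x=0.013, v=0.189, θ₁=0.021, ω₁=-0.177, θ₂=0.020, ω₂=-0.126
apply F[10]=+0.530 → step 11: x=0.016, v=0.193, θ₁=0.018, ω₁=-0.175, θ₂=0.017, ω₂=-0.130
apply F[11]=+0.203 → step 12: x=0.020, v=0.194, θ₁=0.014, ω₁=-0.169, θ₂=0.015, ω₂=-0.131
apply F[12]=-0.056 → step 13: x=0.024, v=0.193, θ₁=0.011, ω₁=-0.160, θ₂=0.012, ω₂=-0.129
apply F[13]=-0.261 → step 14: x=0.028, v=0.189, θ₁=0.008, ω₁=-0.149, θ₂=0.009, ω₂=-0.125
apply F[14]=-0.418 → step 15: x=0.032, v=0.184, θ₁=0.005, ω₁=-0.138, θ₂=0.007, ω₂=-0.120
apply F[15]=-0.539 → step 16: x=0.035, v=0.178, θ₁=0.003, ω₁=-0.126, θ₂=0.005, ω₂=-0.113
apply F[16]=-0.626 → step 17: x=0.039, v=0.171, θ₁=0.000, ω₁=-0.114, θ₂=0.002, ω₂=-0.106
apply F[17]=-0.689 → step 18: x=0.042, v=0.164, θ₁=-0.002, ω₁=-0.102, θ₂=0.000, ω₂=-0.098
apply F[18]=-0.730 → step 19: x=0.045, v=0.156, θ₁=-0.004, ω₁=-0.090, θ₂=-0.002, ω₂=-0.090
apply F[19]=-0.757 → step 20: x=0.048, v=0.148, θ₁=-0.006, ω₁=-0.080, θ₂=-0.003, ω₂=-0.081
apply F[20]=-0.768 → step 21: x=0.051, v=0.140, θ₁=-0.007, ω₁=-0.070, θ₂=-0.005, ω₂=-0.073
apply F[21]=-0.770 → step 22: x=0.054, v=0.133, θ₁=-0.008, ω₁=-0.060, θ₂=-0.006, ω₂=-0.065
apply F[22]=-0.762 → step 23: x=0.057, v=0.125, θ₁=-0.010, ω₁=-0.052, θ₂=-0.007, ω₂=-0.057
apply F[23]=-0.750 → step 24: x=0.059, v=0.118, θ₁=-0.010, ω₁=-0.044, θ₂=-0.008, ω₂=-0.050
apply F[24]=-0.733 → step 25: x=0.061, v=0.110, θ₁=-0.011, ω₁=-0.037, θ₂=-0.009, ω₂=-0.043
apply F[25]=-0.711 → step 26: x=0.063, v=0.104, θ₁=-0.012, ω₁=-0.030, θ₂=-0.010, ω₂=-0.037

Answer: x=0.063, v=0.104, θ₁=-0.012, ω₁=-0.030, θ₂=-0.010, ω₂=-0.037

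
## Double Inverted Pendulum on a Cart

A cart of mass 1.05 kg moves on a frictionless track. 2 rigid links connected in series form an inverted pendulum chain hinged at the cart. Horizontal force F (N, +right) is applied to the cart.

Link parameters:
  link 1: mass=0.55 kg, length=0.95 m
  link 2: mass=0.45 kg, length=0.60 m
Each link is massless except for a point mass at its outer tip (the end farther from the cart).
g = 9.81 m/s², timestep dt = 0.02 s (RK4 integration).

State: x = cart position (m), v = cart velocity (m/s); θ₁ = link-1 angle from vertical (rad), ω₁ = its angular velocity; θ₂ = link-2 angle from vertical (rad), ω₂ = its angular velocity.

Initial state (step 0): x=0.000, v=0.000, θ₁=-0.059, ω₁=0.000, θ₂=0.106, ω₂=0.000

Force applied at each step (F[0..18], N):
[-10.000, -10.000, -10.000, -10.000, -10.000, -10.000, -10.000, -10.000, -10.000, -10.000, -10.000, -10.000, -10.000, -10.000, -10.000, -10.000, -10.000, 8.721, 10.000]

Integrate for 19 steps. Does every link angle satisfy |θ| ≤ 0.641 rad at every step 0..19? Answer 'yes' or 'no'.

Answer: yes

Derivation:
apply F[0]=-10.000 → step 1: x=-0.002, v=-0.179, θ₁=-0.058, ω₁=0.148, θ₂=0.107, ω₂=0.100
apply F[1]=-10.000 → step 2: x=-0.007, v=-0.359, θ₁=-0.053, ω₁=0.298, θ₂=0.110, ω₂=0.199
apply F[2]=-10.000 → step 3: x=-0.016, v=-0.540, θ₁=-0.046, ω₁=0.451, θ₂=0.115, ω₂=0.296
apply F[3]=-10.000 → step 4: x=-0.029, v=-0.723, θ₁=-0.035, ω₁=0.609, θ₂=0.122, ω₂=0.389
apply F[4]=-10.000 → step 5: x=-0.045, v=-0.909, θ₁=-0.021, ω₁=0.774, θ₂=0.130, ω₂=0.476
apply F[5]=-10.000 → step 6: x=-0.065, v=-1.097, θ₁=-0.004, ω₁=0.947, θ₂=0.141, ω₂=0.557
apply F[6]=-10.000 → step 7: x=-0.089, v=-1.288, θ₁=0.017, ω₁=1.130, θ₂=0.153, ω₂=0.629
apply F[7]=-10.000 → step 8: x=-0.117, v=-1.483, θ₁=0.041, ω₁=1.324, θ₂=0.166, ω₂=0.691
apply F[8]=-10.000 → step 9: x=-0.148, v=-1.681, θ₁=0.070, ω₁=1.529, θ₂=0.180, ω₂=0.741
apply F[9]=-10.000 → step 10: x=-0.184, v=-1.882, θ₁=0.103, ω₁=1.747, θ₂=0.195, ω₂=0.780
apply F[10]=-10.000 → step 11: x=-0.224, v=-2.083, θ₁=0.140, ω₁=1.976, θ₂=0.211, ω₂=0.805
apply F[11]=-10.000 → step 12: x=-0.267, v=-2.285, θ₁=0.182, ω₁=2.215, θ₂=0.228, ω₂=0.818
apply F[12]=-10.000 → step 13: x=-0.315, v=-2.484, θ₁=0.228, ω₁=2.460, θ₂=0.244, ω₂=0.823
apply F[13]=-10.000 → step 14: x=-0.367, v=-2.677, θ₁=0.280, ω₁=2.709, θ₂=0.260, ω₂=0.823
apply F[14]=-10.000 → step 15: x=-0.422, v=-2.860, θ₁=0.337, ω₁=2.954, θ₂=0.277, ω₂=0.826
apply F[15]=-10.000 → step 16: x=-0.481, v=-3.030, θ₁=0.398, ω₁=3.190, θ₂=0.294, ω₂=0.842
apply F[16]=-10.000 → step 17: x=-0.543, v=-3.182, θ₁=0.464, ω₁=3.411, θ₂=0.311, ω₂=0.879
apply F[17]=+8.721 → step 18: x=-0.605, v=-3.027, θ₁=0.532, ω₁=3.369, θ₂=0.328, ω₂=0.866
apply F[18]=+10.000 → step 19: x=-0.664, v=-2.856, θ₁=0.599, ω₁=3.334, θ₂=0.345, ω₂=0.840
Max |angle| over trajectory = 0.599 rad; bound = 0.641 → within bound.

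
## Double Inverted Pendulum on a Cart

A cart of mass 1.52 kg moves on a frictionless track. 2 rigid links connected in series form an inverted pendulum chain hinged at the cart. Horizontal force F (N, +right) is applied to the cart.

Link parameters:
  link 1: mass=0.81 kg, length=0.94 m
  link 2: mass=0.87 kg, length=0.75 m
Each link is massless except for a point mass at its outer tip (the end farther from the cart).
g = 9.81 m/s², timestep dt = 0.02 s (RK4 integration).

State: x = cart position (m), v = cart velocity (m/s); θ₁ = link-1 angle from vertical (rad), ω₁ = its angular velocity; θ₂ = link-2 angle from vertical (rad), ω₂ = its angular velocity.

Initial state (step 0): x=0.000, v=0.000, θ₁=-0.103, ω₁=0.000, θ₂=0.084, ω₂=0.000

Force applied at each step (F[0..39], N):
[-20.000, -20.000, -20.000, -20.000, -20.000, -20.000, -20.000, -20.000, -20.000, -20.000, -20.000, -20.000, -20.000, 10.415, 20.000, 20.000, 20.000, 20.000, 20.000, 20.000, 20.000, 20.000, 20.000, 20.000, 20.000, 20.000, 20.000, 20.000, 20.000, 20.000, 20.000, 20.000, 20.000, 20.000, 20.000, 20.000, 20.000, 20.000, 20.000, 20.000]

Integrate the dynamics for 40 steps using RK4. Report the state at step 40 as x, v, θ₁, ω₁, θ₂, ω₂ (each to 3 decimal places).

apply F[0]=-20.000 → step 1: x=-0.002, v=-0.239, θ₁=-0.101, ω₁=0.188, θ₂=0.085, ω₂=0.109
apply F[1]=-20.000 → step 2: x=-0.010, v=-0.480, θ₁=-0.095, ω₁=0.378, θ₂=0.088, ω₂=0.215
apply F[2]=-20.000 → step 3: x=-0.022, v=-0.722, θ₁=-0.086, ω₁=0.575, θ₂=0.094, ω₂=0.318
apply F[3]=-20.000 → step 4: x=-0.038, v=-0.968, θ₁=-0.072, ω₁=0.780, θ₂=0.101, ω₂=0.415
apply F[4]=-20.000 → step 5: x=-0.060, v=-1.218, θ₁=-0.055, ω₁=0.996, θ₂=0.110, ω₂=0.503
apply F[5]=-20.000 → step 6: x=-0.087, v=-1.472, θ₁=-0.033, ω₁=1.226, θ₂=0.121, ω₂=0.581
apply F[6]=-20.000 → step 7: x=-0.119, v=-1.732, θ₁=-0.006, ω₁=1.472, θ₂=0.133, ω₂=0.646
apply F[7]=-20.000 → step 8: x=-0.157, v=-1.996, θ₁=0.026, ω₁=1.735, θ₂=0.147, ω₂=0.696
apply F[8]=-20.000 → step 9: x=-0.199, v=-2.265, θ₁=0.064, ω₁=2.017, θ₂=0.161, ω₂=0.730
apply F[9]=-20.000 → step 10: x=-0.247, v=-2.536, θ₁=0.107, ω₁=2.314, θ₂=0.176, ω₂=0.748
apply F[10]=-20.000 → step 11: x=-0.301, v=-2.804, θ₁=0.157, ω₁=2.622, θ₂=0.191, ω₂=0.754
apply F[11]=-20.000 → step 12: x=-0.359, v=-3.066, θ₁=0.212, ω₁=2.935, θ₂=0.206, ω₂=0.754
apply F[12]=-20.000 → step 13: x=-0.423, v=-3.315, θ₁=0.274, ω₁=3.239, θ₂=0.221, ω₂=0.759
apply F[13]=+10.415 → step 14: x=-0.488, v=-3.187, θ₁=0.338, ω₁=3.175, θ₂=0.236, ω₂=0.753
apply F[14]=+20.000 → step 15: x=-0.550, v=-2.956, θ₁=0.400, ω₁=3.032, θ₂=0.251, ω₂=0.725
apply F[15]=+20.000 → step 16: x=-0.606, v=-2.737, θ₁=0.460, ω₁=2.925, θ₂=0.265, ω₂=0.680
apply F[16]=+20.000 → step 17: x=-0.659, v=-2.529, θ₁=0.517, ω₁=2.852, θ₂=0.278, ω₂=0.617
apply F[17]=+20.000 → step 18: x=-0.708, v=-2.329, θ₁=0.574, ω₁=2.810, θ₂=0.290, ω₂=0.538
apply F[18]=+20.000 → step 19: x=-0.752, v=-2.136, θ₁=0.630, ω₁=2.794, θ₂=0.300, ω₂=0.445
apply F[19]=+20.000 → step 20: x=-0.793, v=-1.946, θ₁=0.686, ω₁=2.802, θ₂=0.307, ω₂=0.340
apply F[20]=+20.000 → step 21: x=-0.830, v=-1.759, θ₁=0.742, ω₁=2.830, θ₂=0.313, ω₂=0.227
apply F[21]=+20.000 → step 22: x=-0.863, v=-1.571, θ₁=0.799, ω₁=2.877, θ₂=0.316, ω₂=0.108
apply F[22]=+20.000 → step 23: x=-0.893, v=-1.381, θ₁=0.857, ω₁=2.938, θ₂=0.317, ω₂=-0.014
apply F[23]=+20.000 → step 24: x=-0.919, v=-1.188, θ₁=0.917, ω₁=3.012, θ₂=0.316, ω₂=-0.136
apply F[24]=+20.000 → step 25: x=-0.940, v=-0.990, θ₁=0.978, ω₁=3.098, θ₂=0.312, ω₂=-0.255
apply F[25]=+20.000 → step 26: x=-0.958, v=-0.786, θ₁=1.041, ω₁=3.194, θ₂=0.306, ω₂=-0.367
apply F[26]=+20.000 → step 27: x=-0.972, v=-0.574, θ₁=1.106, ω₁=3.299, θ₂=0.297, ω₂=-0.469
apply F[27]=+20.000 → step 28: x=-0.981, v=-0.354, θ₁=1.173, ω₁=3.413, θ₂=0.287, ω₂=-0.558
apply F[28]=+20.000 → step 29: x=-0.986, v=-0.125, θ₁=1.242, ω₁=3.537, θ₂=0.275, ω₂=-0.630
apply F[29]=+20.000 → step 30: x=-0.986, v=0.115, θ₁=1.314, ω₁=3.672, θ₂=0.262, ω₂=-0.683
apply F[30]=+20.000 → step 31: x=-0.981, v=0.365, θ₁=1.389, ω₁=3.820, θ₂=0.248, ω₂=-0.712
apply F[31]=+20.000 → step 32: x=-0.971, v=0.628, θ₁=1.467, ω₁=3.983, θ₂=0.234, ω₂=-0.712
apply F[32]=+20.000 → step 33: x=-0.956, v=0.905, θ₁=1.549, ω₁=4.165, θ₂=0.220, ω₂=-0.680
apply F[33]=+20.000 → step 34: x=-0.935, v=1.197, θ₁=1.634, ω₁=4.371, θ₂=0.207, ω₂=-0.607
apply F[34]=+20.000 → step 35: x=-0.908, v=1.509, θ₁=1.724, ω₁=4.607, θ₂=0.196, ω₂=-0.487
apply F[35]=+20.000 → step 36: x=-0.875, v=1.842, θ₁=1.818, ω₁=4.882, θ₂=0.188, ω₂=-0.307
apply F[36]=+20.000 → step 37: x=-0.834, v=2.203, θ₁=1.919, ω₁=5.206, θ₂=0.184, ω₂=-0.053
apply F[37]=+20.000 → step 38: x=-0.786, v=2.597, θ₁=2.027, ω₁=5.593, θ₂=0.186, ω₂=0.295
apply F[38]=+20.000 → step 39: x=-0.730, v=3.033, θ₁=2.144, ω₁=6.063, θ₂=0.197, ω₂=0.767
apply F[39]=+20.000 → step 40: x=-0.665, v=3.521, θ₁=2.270, ω₁=6.640, θ₂=0.218, ω₂=1.402

Answer: x=-0.665, v=3.521, θ₁=2.270, ω₁=6.640, θ₂=0.218, ω₂=1.402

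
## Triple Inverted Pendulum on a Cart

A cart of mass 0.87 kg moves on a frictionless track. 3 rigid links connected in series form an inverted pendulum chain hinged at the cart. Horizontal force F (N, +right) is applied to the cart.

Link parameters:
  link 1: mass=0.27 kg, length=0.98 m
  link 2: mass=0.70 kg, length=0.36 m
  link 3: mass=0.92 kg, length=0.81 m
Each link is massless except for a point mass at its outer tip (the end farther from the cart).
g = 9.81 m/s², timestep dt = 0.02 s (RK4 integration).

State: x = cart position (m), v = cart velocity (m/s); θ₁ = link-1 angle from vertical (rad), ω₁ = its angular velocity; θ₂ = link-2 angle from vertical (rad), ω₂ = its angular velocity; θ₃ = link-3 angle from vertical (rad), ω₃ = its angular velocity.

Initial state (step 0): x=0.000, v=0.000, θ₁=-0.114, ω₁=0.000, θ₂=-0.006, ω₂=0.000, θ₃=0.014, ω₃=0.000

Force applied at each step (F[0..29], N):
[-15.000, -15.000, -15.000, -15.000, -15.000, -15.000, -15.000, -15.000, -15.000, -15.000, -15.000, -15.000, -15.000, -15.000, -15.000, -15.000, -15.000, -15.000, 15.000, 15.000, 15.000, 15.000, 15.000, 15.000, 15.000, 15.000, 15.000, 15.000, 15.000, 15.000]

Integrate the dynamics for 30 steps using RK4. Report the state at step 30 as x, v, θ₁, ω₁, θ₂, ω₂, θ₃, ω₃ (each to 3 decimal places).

apply F[0]=-15.000 → step 1: x=-0.003, v=-0.293, θ₁=-0.113, ω₁=0.133, θ₂=-0.002, ω₂=0.435, θ₃=0.014, ω₃=0.011
apply F[1]=-15.000 → step 2: x=-0.012, v=-0.587, θ₁=-0.109, ω₁=0.266, θ₂=0.012, ω₂=0.891, θ₃=0.014, ω₃=0.017
apply F[2]=-15.000 → step 3: x=-0.026, v=-0.887, θ₁=-0.102, ω₁=0.397, θ₂=0.034, ω₂=1.384, θ₃=0.015, ω₃=0.013
apply F[3]=-15.000 → step 4: x=-0.047, v=-1.194, θ₁=-0.093, ω₁=0.531, θ₂=0.067, ω₂=1.921, θ₃=0.015, ω₃=-0.004
apply F[4]=-15.000 → step 5: x=-0.074, v=-1.509, θ₁=-0.081, ω₁=0.676, θ₂=0.111, ω₂=2.490, θ₃=0.014, ω₃=-0.035
apply F[5]=-15.000 → step 6: x=-0.108, v=-1.833, θ₁=-0.066, ω₁=0.844, θ₂=0.167, ω₂=3.055, θ₃=0.013, ω₃=-0.076
apply F[6]=-15.000 → step 7: x=-0.148, v=-2.167, θ₁=-0.047, ω₁=1.052, θ₂=0.233, ω₂=3.561, θ₃=0.011, ω₃=-0.116
apply F[7]=-15.000 → step 8: x=-0.194, v=-2.507, θ₁=-0.023, ω₁=1.313, θ₂=0.308, ω₂=3.955, θ₃=0.009, ω₃=-0.148
apply F[8]=-15.000 → step 9: x=-0.248, v=-2.851, θ₁=0.006, ω₁=1.632, θ₂=0.390, ω₂=4.199, θ₃=0.006, ω₃=-0.161
apply F[9]=-15.000 → step 10: x=-0.308, v=-3.196, θ₁=0.043, ω₁=2.009, θ₂=0.475, ω₂=4.275, θ₃=0.003, ω₃=-0.151
apply F[10]=-15.000 → step 11: x=-0.376, v=-3.540, θ₁=0.087, ω₁=2.436, θ₂=0.560, ω₂=4.171, θ₃=-0.000, ω₃=-0.117
apply F[11]=-15.000 → step 12: x=-0.450, v=-3.878, θ₁=0.140, ω₁=2.909, θ₂=0.641, ω₂=3.871, θ₃=-0.002, ω₃=-0.056
apply F[12]=-15.000 → step 13: x=-0.531, v=-4.206, θ₁=0.204, ω₁=3.421, θ₂=0.713, ω₂=3.350, θ₃=-0.002, ω₃=0.034
apply F[13]=-15.000 → step 14: x=-0.618, v=-4.514, θ₁=0.277, ω₁=3.967, θ₂=0.773, ω₂=2.571, θ₃=-0.000, ω₃=0.160
apply F[14]=-15.000 → step 15: x=-0.711, v=-4.788, θ₁=0.362, ω₁=4.541, θ₂=0.814, ω₂=1.490, θ₃=0.004, ω₃=0.339
apply F[15]=-15.000 → step 16: x=-0.809, v=-5.000, θ₁=0.459, ω₁=5.133, θ₂=0.830, ω₂=0.069, θ₃=0.014, ω₃=0.605
apply F[16]=-15.000 → step 17: x=-0.910, v=-5.103, θ₁=0.567, ω₁=5.690, θ₂=0.815, ω₂=-1.639, θ₃=0.030, ω₃=1.011
apply F[17]=-15.000 → step 18: x=-1.012, v=-5.037, θ₁=0.685, ω₁=6.049, θ₂=0.765, ω₂=-3.227, θ₃=0.055, ω₃=1.593
apply F[18]=+15.000 → step 19: x=-1.107, v=-4.454, θ₁=0.803, ω₁=5.737, θ₂=0.697, ω₂=-3.537, θ₃=0.090, ω₃=1.883
apply F[19]=+15.000 → step 20: x=-1.191, v=-3.924, θ₁=0.915, ω₁=5.393, θ₂=0.627, ω₂=-3.371, θ₃=0.130, ω₃=2.066
apply F[20]=+15.000 → step 21: x=-1.264, v=-3.458, θ₁=1.020, ω₁=5.121, θ₂=0.563, ω₂=-3.059, θ₃=0.172, ω₃=2.161
apply F[21]=+15.000 → step 22: x=-1.329, v=-3.037, θ₁=1.120, ω₁=4.941, θ₂=0.505, ω₂=-2.762, θ₃=0.216, ω₃=2.207
apply F[22]=+15.000 → step 23: x=-1.386, v=-2.641, θ₁=1.218, ω₁=4.840, θ₂=0.452, ω₂=-2.505, θ₃=0.261, ω₃=2.230
apply F[23]=+15.000 → step 24: x=-1.435, v=-2.258, θ₁=1.314, ω₁=4.802, θ₂=0.404, ω₂=-2.270, θ₃=0.305, ω₃=2.240
apply F[24]=+15.000 → step 25: x=-1.476, v=-1.880, θ₁=1.410, ω₁=4.816, θ₂=0.361, ω₂=-2.029, θ₃=0.350, ω₃=2.243
apply F[25]=+15.000 → step 26: x=-1.510, v=-1.502, θ₁=1.507, ω₁=4.878, θ₂=0.323, ω₂=-1.755, θ₃=0.395, ω₃=2.242
apply F[26]=+15.000 → step 27: x=-1.536, v=-1.120, θ₁=1.606, ω₁=4.989, θ₂=0.292, ω₂=-1.421, θ₃=0.440, ω₃=2.237
apply F[27]=+15.000 → step 28: x=-1.555, v=-0.731, θ₁=1.707, ω₁=5.151, θ₂=0.267, ω₂=-0.994, θ₃=0.484, ω₃=2.231
apply F[28]=+15.000 → step 29: x=-1.566, v=-0.329, θ₁=1.812, ω₁=5.372, θ₂=0.253, ω₂=-0.436, θ₃=0.529, ω₃=2.225
apply F[29]=+15.000 → step 30: x=-1.568, v=0.091, θ₁=1.922, ω₁=5.661, θ₂=0.251, ω₂=0.301, θ₃=0.573, ω₃=2.221

Answer: x=-1.568, v=0.091, θ₁=1.922, ω₁=5.661, θ₂=0.251, ω₂=0.301, θ₃=0.573, ω₃=2.221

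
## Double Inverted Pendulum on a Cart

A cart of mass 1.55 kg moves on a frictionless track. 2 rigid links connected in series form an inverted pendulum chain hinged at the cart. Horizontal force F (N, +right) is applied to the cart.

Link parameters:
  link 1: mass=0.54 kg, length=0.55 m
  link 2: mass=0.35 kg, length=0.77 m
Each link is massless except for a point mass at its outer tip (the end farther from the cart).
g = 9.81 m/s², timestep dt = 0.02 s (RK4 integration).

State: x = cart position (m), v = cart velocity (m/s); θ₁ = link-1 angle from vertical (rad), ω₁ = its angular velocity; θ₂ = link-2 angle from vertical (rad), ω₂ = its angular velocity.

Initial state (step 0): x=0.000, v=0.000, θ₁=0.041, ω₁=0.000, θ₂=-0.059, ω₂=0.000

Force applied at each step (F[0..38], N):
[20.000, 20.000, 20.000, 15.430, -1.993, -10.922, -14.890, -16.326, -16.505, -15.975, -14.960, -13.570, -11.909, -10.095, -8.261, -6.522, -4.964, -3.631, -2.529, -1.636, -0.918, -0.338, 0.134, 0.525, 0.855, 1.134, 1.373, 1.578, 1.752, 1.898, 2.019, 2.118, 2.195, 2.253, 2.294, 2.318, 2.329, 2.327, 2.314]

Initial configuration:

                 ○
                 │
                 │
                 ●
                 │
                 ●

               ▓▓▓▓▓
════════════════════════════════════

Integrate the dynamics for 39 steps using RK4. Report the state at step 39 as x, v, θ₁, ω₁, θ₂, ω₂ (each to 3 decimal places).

Answer: x=-0.247, v=-0.451, θ₁=0.053, ω₁=0.094, θ₂=0.027, ω₂=0.123

Derivation:
apply F[0]=+20.000 → step 1: x=0.003, v=0.253, θ₁=0.037, ω₁=-0.423, θ₂=-0.059, ω₂=-0.043
apply F[1]=+20.000 → step 2: x=0.010, v=0.508, θ₁=0.024, ω₁=-0.853, θ₂=-0.061, ω₂=-0.082
apply F[2]=+20.000 → step 3: x=0.023, v=0.764, θ₁=0.003, ω₁=-1.298, θ₂=-0.063, ω₂=-0.112
apply F[3]=+15.430 → step 4: x=0.040, v=0.965, θ₁=-0.027, ω₁=-1.655, θ₂=-0.065, ω₂=-0.131
apply F[4]=-1.993 → step 5: x=0.059, v=0.943, θ₁=-0.060, ω₁=-1.627, θ₂=-0.068, ω₂=-0.139
apply F[5]=-10.922 → step 6: x=0.077, v=0.810, θ₁=-0.090, ω₁=-1.414, θ₂=-0.071, ω₂=-0.137
apply F[6]=-14.890 → step 7: x=0.091, v=0.629, θ₁=-0.116, ω₁=-1.131, θ₂=-0.073, ω₂=-0.124
apply F[7]=-16.326 → step 8: x=0.102, v=0.434, θ₁=-0.135, ω₁=-0.836, θ₂=-0.075, ω₂=-0.101
apply F[8]=-16.505 → step 9: x=0.108, v=0.238, θ₁=-0.149, ω₁=-0.552, θ₂=-0.077, ω₂=-0.070
apply F[9]=-15.975 → step 10: x=0.111, v=0.052, θ₁=-0.157, ω₁=-0.290, θ₂=-0.078, ω₂=-0.034
apply F[10]=-14.960 → step 11: x=0.111, v=-0.121, θ₁=-0.161, ω₁=-0.057, θ₂=-0.079, ω₂=0.004
apply F[11]=-13.570 → step 12: x=0.107, v=-0.276, θ₁=-0.160, ω₁=0.143, θ₂=-0.078, ω₂=0.042
apply F[12]=-11.909 → step 13: x=0.100, v=-0.411, θ₁=-0.156, ω₁=0.308, θ₂=-0.077, ω₂=0.079
apply F[13]=-10.095 → step 14: x=0.091, v=-0.523, θ₁=-0.148, ω₁=0.437, θ₂=-0.075, ω₂=0.113
apply F[14]=-8.261 → step 15: x=0.079, v=-0.613, θ₁=-0.138, ω₁=0.531, θ₂=-0.072, ω₂=0.143
apply F[15]=-6.522 → step 16: x=0.066, v=-0.682, θ₁=-0.127, ω₁=0.593, θ₂=-0.069, ω₂=0.169
apply F[16]=-4.964 → step 17: x=0.052, v=-0.732, θ₁=-0.115, ω₁=0.629, θ₂=-0.066, ω₂=0.192
apply F[17]=-3.631 → step 18: x=0.037, v=-0.767, θ₁=-0.102, ω₁=0.643, θ₂=-0.062, ω₂=0.211
apply F[18]=-2.529 → step 19: x=0.022, v=-0.789, θ₁=-0.089, ω₁=0.640, θ₂=-0.057, ω₂=0.226
apply F[19]=-1.636 → step 20: x=0.006, v=-0.801, θ₁=-0.077, ω₁=0.626, θ₂=-0.053, ω₂=0.237
apply F[20]=-0.918 → step 21: x=-0.010, v=-0.805, θ₁=-0.065, ω₁=0.604, θ₂=-0.048, ω₂=0.246
apply F[21]=-0.338 → step 22: x=-0.027, v=-0.803, θ₁=-0.053, ω₁=0.576, θ₂=-0.043, ω₂=0.251
apply F[22]=+0.134 → step 23: x=-0.043, v=-0.796, θ₁=-0.042, ω₁=0.545, θ₂=-0.038, ω₂=0.254
apply F[23]=+0.525 → step 24: x=-0.058, v=-0.785, θ₁=-0.031, ω₁=0.512, θ₂=-0.033, ω₂=0.254
apply F[24]=+0.855 → step 25: x=-0.074, v=-0.771, θ₁=-0.021, ω₁=0.479, θ₂=-0.028, ω₂=0.253
apply F[25]=+1.134 → step 26: x=-0.089, v=-0.755, θ₁=-0.012, ω₁=0.445, θ₂=-0.023, ω₂=0.249
apply F[26]=+1.373 → step 27: x=-0.104, v=-0.736, θ₁=-0.003, ω₁=0.411, θ₂=-0.018, ω₂=0.244
apply F[27]=+1.578 → step 28: x=-0.119, v=-0.716, θ₁=0.005, ω₁=0.378, θ₂=-0.013, ω₂=0.237
apply F[28]=+1.752 → step 29: x=-0.133, v=-0.694, θ₁=0.012, ω₁=0.346, θ₂=-0.008, ω₂=0.229
apply F[29]=+1.898 → step 30: x=-0.146, v=-0.672, θ₁=0.018, ω₁=0.315, θ₂=-0.004, ω₂=0.221
apply F[30]=+2.019 → step 31: x=-0.160, v=-0.648, θ₁=0.024, ω₁=0.285, θ₂=0.001, ω₂=0.211
apply F[31]=+2.118 → step 32: x=-0.172, v=-0.624, θ₁=0.030, ω₁=0.256, θ₂=0.005, ω₂=0.201
apply F[32]=+2.195 → step 33: x=-0.184, v=-0.599, θ₁=0.035, ω₁=0.229, θ₂=0.009, ω₂=0.190
apply F[33]=+2.253 → step 34: x=-0.196, v=-0.574, θ₁=0.039, ω₁=0.202, θ₂=0.012, ω₂=0.179
apply F[34]=+2.294 → step 35: x=-0.207, v=-0.549, θ₁=0.043, ω₁=0.178, θ₂=0.016, ω₂=0.168
apply F[35]=+2.318 → step 36: x=-0.218, v=-0.524, θ₁=0.046, ω₁=0.155, θ₂=0.019, ω₂=0.156
apply F[36]=+2.329 → step 37: x=-0.228, v=-0.500, θ₁=0.049, ω₁=0.133, θ₂=0.022, ω₂=0.145
apply F[37]=+2.327 → step 38: x=-0.238, v=-0.475, θ₁=0.051, ω₁=0.113, θ₂=0.025, ω₂=0.134
apply F[38]=+2.314 → step 39: x=-0.247, v=-0.451, θ₁=0.053, ω₁=0.094, θ₂=0.027, ω₂=0.123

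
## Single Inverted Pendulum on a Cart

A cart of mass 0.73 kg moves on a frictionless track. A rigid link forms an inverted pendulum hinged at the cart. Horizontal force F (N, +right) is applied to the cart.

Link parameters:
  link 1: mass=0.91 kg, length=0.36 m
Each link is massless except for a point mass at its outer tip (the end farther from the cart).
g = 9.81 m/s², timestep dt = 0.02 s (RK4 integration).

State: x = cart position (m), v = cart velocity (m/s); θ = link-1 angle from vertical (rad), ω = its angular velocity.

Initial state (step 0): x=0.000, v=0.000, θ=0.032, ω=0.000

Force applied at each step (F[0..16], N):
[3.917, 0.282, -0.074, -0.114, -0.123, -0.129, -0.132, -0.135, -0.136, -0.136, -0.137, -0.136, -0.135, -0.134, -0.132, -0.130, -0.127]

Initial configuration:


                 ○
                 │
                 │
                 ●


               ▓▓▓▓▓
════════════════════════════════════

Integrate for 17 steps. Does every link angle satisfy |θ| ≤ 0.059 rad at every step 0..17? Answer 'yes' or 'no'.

apply F[0]=+3.917 → step 1: x=0.001, v=0.100, θ=0.029, ω=-0.260
apply F[1]=+0.282 → step 2: x=0.003, v=0.101, θ=0.024, ω=-0.248
apply F[2]=-0.074 → step 3: x=0.005, v=0.093, θ=0.020, ω=-0.216
apply F[3]=-0.114 → step 4: x=0.007, v=0.086, θ=0.016, ω=-0.185
apply F[4]=-0.123 → step 5: x=0.008, v=0.079, θ=0.012, ω=-0.159
apply F[5]=-0.129 → step 6: x=0.010, v=0.073, θ=0.009, ω=-0.136
apply F[6]=-0.132 → step 7: x=0.011, v=0.067, θ=0.007, ω=-0.116
apply F[7]=-0.135 → step 8: x=0.013, v=0.062, θ=0.005, ω=-0.099
apply F[8]=-0.136 → step 9: x=0.014, v=0.058, θ=0.003, ω=-0.084
apply F[9]=-0.136 → step 10: x=0.015, v=0.053, θ=0.001, ω=-0.071
apply F[10]=-0.137 → step 11: x=0.016, v=0.050, θ=-0.000, ω=-0.060
apply F[11]=-0.136 → step 12: x=0.017, v=0.046, θ=-0.001, ω=-0.050
apply F[12]=-0.135 → step 13: x=0.018, v=0.043, θ=-0.002, ω=-0.042
apply F[13]=-0.134 → step 14: x=0.019, v=0.040, θ=-0.003, ω=-0.035
apply F[14]=-0.132 → step 15: x=0.019, v=0.037, θ=-0.003, ω=-0.028
apply F[15]=-0.130 → step 16: x=0.020, v=0.034, θ=-0.004, ω=-0.023
apply F[16]=-0.127 → step 17: x=0.021, v=0.032, θ=-0.004, ω=-0.018
Max |angle| over trajectory = 0.032 rad; bound = 0.059 → within bound.

Answer: yes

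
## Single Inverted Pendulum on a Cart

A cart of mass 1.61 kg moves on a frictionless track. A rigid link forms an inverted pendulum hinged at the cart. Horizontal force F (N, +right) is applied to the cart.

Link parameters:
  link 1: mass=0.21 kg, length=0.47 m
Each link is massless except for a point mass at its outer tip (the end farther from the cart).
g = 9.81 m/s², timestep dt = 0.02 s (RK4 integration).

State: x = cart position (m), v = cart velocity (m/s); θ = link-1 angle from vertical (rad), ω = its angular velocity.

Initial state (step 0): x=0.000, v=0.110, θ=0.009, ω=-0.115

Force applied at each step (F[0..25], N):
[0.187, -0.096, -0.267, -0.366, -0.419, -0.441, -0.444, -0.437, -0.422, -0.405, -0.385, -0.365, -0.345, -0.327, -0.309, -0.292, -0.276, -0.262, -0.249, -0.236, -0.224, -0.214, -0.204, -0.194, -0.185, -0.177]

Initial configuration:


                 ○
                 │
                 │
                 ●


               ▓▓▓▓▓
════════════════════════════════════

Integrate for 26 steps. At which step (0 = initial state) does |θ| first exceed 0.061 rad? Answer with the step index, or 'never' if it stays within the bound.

Answer: never

Derivation:
apply F[0]=+0.187 → step 1: x=0.002, v=0.112, θ=0.007, ω=-0.116
apply F[1]=-0.096 → step 2: x=0.004, v=0.111, θ=0.004, ω=-0.111
apply F[2]=-0.267 → step 3: x=0.007, v=0.107, θ=0.002, ω=-0.102
apply F[3]=-0.366 → step 4: x=0.009, v=0.103, θ=0.000, ω=-0.092
apply F[4]=-0.419 → step 5: x=0.011, v=0.098, θ=-0.001, ω=-0.081
apply F[5]=-0.441 → step 6: x=0.013, v=0.092, θ=-0.003, ω=-0.071
apply F[6]=-0.444 → step 7: x=0.014, v=0.087, θ=-0.004, ω=-0.061
apply F[7]=-0.437 → step 8: x=0.016, v=0.081, θ=-0.005, ω=-0.051
apply F[8]=-0.422 → step 9: x=0.018, v=0.076, θ=-0.006, ω=-0.043
apply F[9]=-0.405 → step 10: x=0.019, v=0.072, θ=-0.007, ω=-0.035
apply F[10]=-0.385 → step 11: x=0.021, v=0.067, θ=-0.008, ω=-0.029
apply F[11]=-0.365 → step 12: x=0.022, v=0.063, θ=-0.008, ω=-0.023
apply F[12]=-0.345 → step 13: x=0.023, v=0.059, θ=-0.009, ω=-0.018
apply F[13]=-0.327 → step 14: x=0.024, v=0.055, θ=-0.009, ω=-0.013
apply F[14]=-0.309 → step 15: x=0.025, v=0.051, θ=-0.009, ω=-0.009
apply F[15]=-0.292 → step 16: x=0.026, v=0.048, θ=-0.009, ω=-0.006
apply F[16]=-0.276 → step 17: x=0.027, v=0.044, θ=-0.009, ω=-0.003
apply F[17]=-0.262 → step 18: x=0.028, v=0.041, θ=-0.009, ω=-0.001
apply F[18]=-0.249 → step 19: x=0.029, v=0.039, θ=-0.009, ω=0.001
apply F[19]=-0.236 → step 20: x=0.030, v=0.036, θ=-0.009, ω=0.003
apply F[20]=-0.224 → step 21: x=0.030, v=0.033, θ=-0.009, ω=0.005
apply F[21]=-0.214 → step 22: x=0.031, v=0.031, θ=-0.009, ω=0.006
apply F[22]=-0.204 → step 23: x=0.031, v=0.029, θ=-0.009, ω=0.007
apply F[23]=-0.194 → step 24: x=0.032, v=0.026, θ=-0.009, ω=0.008
apply F[24]=-0.185 → step 25: x=0.033, v=0.024, θ=-0.009, ω=0.009
apply F[25]=-0.177 → step 26: x=0.033, v=0.022, θ=-0.009, ω=0.009
max |θ| = 0.009 ≤ 0.061 over all 27 states.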